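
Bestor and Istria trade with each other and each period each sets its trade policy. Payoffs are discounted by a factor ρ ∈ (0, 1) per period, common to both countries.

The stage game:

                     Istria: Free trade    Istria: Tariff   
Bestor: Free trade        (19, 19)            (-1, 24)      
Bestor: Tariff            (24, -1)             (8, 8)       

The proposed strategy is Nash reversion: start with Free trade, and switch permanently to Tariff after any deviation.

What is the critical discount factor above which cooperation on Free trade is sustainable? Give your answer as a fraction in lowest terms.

19/(1−ρ) ≥ 24 + 8ρ/(1−ρ)
19 ≥ 24 − 16ρ
ρ ≥ 5/16.

5/16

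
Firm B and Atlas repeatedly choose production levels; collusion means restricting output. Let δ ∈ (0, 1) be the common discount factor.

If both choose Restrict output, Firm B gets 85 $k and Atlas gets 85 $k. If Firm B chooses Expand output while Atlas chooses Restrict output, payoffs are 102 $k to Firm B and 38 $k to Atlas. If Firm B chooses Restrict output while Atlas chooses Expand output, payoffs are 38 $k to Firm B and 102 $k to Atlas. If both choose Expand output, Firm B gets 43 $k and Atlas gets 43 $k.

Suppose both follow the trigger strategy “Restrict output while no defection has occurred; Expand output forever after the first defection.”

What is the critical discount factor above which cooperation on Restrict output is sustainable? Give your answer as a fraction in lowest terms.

Under grim trigger the critical discount factor is (T−C)/(T−P) with T = 102, C = 85, P = 43.
δ* = (102−85)/(102−43) = 17/59.

17/59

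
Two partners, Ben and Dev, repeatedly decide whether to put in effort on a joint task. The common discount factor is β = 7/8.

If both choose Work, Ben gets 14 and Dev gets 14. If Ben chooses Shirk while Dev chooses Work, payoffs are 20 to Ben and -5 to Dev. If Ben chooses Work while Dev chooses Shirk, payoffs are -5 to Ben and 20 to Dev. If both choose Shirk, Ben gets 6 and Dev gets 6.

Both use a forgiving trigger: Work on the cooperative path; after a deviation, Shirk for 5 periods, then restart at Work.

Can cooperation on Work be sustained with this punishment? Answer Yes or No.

A one-shot deviation gives 20 now, then 6 for 5 periods, then back to 14.
Gain from deviating: (20−14) today; loss: (14−6) in each of the next 5 periods.
No-deviation condition: (14−6)(β+…+β^5) ≥ 20−14, i.e. β+…+β^5 ≥ 3/4.
At β = 7/8: β+…+β^5 = 3.4096 ≥ 0.7500.
So cooperation is sustainable.

Yes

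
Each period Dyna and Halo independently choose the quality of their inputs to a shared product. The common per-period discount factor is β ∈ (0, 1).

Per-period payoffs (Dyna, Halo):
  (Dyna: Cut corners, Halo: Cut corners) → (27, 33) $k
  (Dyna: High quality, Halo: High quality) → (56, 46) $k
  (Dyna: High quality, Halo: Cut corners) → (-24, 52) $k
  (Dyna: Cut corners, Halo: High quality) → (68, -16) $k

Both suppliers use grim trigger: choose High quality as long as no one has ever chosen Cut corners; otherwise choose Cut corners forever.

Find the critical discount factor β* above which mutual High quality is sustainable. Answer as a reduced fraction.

Dyna's threshold: (68−56)/(68−27) = 12/41.
Halo's threshold: (52−46)/(52−33) = 6/19.
12/41 < 6/19, so Halo binds and β* = 6/19.

6/19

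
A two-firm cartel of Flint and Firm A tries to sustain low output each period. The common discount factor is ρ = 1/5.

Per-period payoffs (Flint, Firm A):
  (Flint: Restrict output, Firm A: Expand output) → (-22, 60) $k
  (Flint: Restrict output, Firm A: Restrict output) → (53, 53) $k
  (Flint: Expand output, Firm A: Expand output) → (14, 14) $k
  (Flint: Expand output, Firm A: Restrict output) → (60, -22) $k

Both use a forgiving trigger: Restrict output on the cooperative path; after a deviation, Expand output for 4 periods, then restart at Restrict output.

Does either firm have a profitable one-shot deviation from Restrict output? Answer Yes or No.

No

Comparing payoff streams over the 5 periods until play realigns: cooperate → 53(1+ρ+…+ρ^4); deviate → 60 + 14(ρ+…+ρ^4).
Cooperation is sustained iff (53−14)(ρ+…+ρ^4) ≥ 60−53.
ρ+…+ρ^4 = 1/5·(1−(1/5)^4)/(1−1/5) = 0.2496, and (60−53)/(53−14) = 0.1795.
0.2496 ≥ 0.1795, so cooperation is sustainable.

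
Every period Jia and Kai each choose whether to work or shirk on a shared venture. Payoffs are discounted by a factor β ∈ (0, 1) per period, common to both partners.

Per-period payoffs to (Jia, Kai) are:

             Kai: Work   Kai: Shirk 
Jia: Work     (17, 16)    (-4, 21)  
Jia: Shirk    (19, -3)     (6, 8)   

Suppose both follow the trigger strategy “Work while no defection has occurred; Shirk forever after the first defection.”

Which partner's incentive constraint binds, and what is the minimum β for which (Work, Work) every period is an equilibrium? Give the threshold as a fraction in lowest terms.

Jia: cooperation gives 17 each period; deviation gives 19 once then 6 forever.
  17/(1−β) ≥ 19 + 6β/(1−β) ⇒ β ≥ 2/13.
Kai: cooperation gives 16 each period; deviation gives 21 once then 8 forever.
  β ≥ 5/13.
Both must hold, so the binding constraint is Kai's: β ≥ 5/13.

Kai; β ≥ 5/13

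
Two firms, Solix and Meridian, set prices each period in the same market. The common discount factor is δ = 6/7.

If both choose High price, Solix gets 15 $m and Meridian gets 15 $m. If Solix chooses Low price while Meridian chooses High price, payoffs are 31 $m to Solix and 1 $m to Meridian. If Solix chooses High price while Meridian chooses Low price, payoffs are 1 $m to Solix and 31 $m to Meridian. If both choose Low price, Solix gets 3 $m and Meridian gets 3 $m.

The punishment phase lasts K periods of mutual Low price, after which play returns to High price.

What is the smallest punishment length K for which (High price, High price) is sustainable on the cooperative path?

2

No profitable deviation requires (15−3)(δ+…+δ^K) ≥ 31−15, i.e. δ+…+δ^K ≥ 4/3 ≈ 1.3333.
With δ = 6/7, the partial sums are K=1: 0.8571, K=2: 1.5918.
K = 2 is the first length at which the sum reaches 1.3333.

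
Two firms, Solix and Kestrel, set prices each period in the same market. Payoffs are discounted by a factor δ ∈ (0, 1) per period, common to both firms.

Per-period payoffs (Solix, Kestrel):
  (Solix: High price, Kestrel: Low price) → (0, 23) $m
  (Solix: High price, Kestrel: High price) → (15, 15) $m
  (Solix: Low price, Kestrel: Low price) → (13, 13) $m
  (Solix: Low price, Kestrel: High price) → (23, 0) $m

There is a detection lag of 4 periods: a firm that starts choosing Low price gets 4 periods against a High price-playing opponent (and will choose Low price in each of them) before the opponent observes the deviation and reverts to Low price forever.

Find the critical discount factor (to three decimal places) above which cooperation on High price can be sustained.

Deviating for the 4 undetected periods gains 23−15 = 8 per period over cooperation, then loses 15−13 = 2 per period forever once punishment starts.
Gain: 8(1 + δ + … + δ^3); loss: 2·δ^4/(1−δ).
No profitable deviation ⇔ 8(1−δ^4) ≤ 2·δ^4, i.e. δ^4 ≥ 8/(8+2) = 4/5.
Hence δ ≥ (4/5)^(1/4) ≈ 0.946.

0.946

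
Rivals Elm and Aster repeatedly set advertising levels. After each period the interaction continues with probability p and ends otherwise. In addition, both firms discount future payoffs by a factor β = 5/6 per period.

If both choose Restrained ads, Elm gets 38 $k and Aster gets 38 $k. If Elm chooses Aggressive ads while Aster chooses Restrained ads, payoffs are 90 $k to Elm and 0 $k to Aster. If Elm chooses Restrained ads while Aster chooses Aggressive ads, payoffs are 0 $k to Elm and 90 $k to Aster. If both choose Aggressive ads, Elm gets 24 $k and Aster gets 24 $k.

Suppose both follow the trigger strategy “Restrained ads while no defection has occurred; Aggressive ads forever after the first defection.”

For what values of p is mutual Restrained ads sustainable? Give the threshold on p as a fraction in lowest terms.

52/55

Expected continuation weight on next period's payoff is β·p = 5/6·p, which plays the role of the discount factor.
Cooperation requires 5/6·p ≥ (90−38)/(90−24) = 26/33, hence p ≥ 52/55.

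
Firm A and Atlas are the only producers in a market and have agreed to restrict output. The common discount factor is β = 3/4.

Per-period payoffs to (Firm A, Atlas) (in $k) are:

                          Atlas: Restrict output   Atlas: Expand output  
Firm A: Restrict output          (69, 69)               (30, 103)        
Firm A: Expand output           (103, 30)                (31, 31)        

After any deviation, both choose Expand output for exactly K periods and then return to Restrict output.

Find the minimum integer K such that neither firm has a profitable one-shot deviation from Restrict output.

2

Need Σ_{k=1}^{K} β^k ≥ (103−69)/(69−31) = 0.8947 at β = 3/4.
At K = 1 the sum is 0.7500 < 0.8947; at K = 2 it is 1.3125 ≥ 0.8947.
So the minimum punishment length is K = 2.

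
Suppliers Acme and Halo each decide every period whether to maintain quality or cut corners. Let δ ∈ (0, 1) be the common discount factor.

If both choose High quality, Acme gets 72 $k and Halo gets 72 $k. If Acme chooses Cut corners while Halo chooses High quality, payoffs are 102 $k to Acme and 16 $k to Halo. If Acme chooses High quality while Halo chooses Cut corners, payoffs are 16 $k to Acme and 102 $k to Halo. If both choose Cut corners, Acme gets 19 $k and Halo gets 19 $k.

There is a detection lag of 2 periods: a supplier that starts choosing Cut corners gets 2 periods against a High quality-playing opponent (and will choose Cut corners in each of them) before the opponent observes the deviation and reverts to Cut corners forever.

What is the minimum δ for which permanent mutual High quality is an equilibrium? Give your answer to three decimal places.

0.601

The best deviation is to choose Cut corners for all 2 undetected periods, earning 102 each, then 19 forever once detected.
Deviation value: 102(1−δ^2)/(1−δ) + 19δ^2/(1−δ); cooperation value: 72/(1−δ).
IC: 72 ≥ 102(1−δ^2) + 19δ^2 = 102 − 83δ^2.
So δ^2 ≥ 30/83, giving δ ≥ (30/83)^(1/2) ≈ 0.601.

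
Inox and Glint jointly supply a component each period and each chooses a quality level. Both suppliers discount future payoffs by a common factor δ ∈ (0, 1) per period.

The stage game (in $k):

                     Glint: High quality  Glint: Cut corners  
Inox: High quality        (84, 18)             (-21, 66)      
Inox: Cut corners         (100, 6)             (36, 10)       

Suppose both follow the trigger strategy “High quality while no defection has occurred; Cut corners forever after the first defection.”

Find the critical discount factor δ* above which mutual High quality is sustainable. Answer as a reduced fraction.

Inox: cooperation gives 84 each period; deviation gives 100 once then 36 forever.
  84/(1−δ) ≥ 100 + 36δ/(1−δ) ⇒ δ ≥ 16/64 = 1/4.
Glint: cooperation gives 18 each period; deviation gives 66 once then 10 forever.
  δ ≥ 48/56 = 6/7.
Both must hold, so the binding constraint is Glint's: δ ≥ 6/7.

6/7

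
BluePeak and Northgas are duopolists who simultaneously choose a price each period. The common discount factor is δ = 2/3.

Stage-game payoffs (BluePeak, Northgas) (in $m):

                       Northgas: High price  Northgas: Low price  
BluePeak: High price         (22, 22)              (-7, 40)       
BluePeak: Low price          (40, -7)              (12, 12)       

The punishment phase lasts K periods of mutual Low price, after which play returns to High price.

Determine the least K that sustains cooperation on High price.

6

IC: δ(1−δ^K)/(1−δ) ≥ (40−22)/(22−12) = 9/5.
With δ = 2/3: need 1 − δ^K ≥ 9/5·(1−2/3)/(2/3), i.e. δ^K ≤ 0.1000.
Since (2/3)^5 = 0.1317 and (2/3)^6 = 0.0878, the smallest such K is 6.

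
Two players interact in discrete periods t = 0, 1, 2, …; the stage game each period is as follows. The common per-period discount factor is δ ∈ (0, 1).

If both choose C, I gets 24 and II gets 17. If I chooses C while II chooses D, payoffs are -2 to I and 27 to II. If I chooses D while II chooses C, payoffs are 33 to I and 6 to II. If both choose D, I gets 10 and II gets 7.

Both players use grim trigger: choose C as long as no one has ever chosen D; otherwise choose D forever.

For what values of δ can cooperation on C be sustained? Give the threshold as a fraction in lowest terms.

1/2

I: cooperation gives 24 each period; deviation gives 33 once then 10 forever.
  24/(1−δ) ≥ 33 + 10δ/(1−δ) ⇒ δ ≥ 9/23.
II: cooperation gives 17 each period; deviation gives 27 once then 7 forever.
  δ ≥ 10/20 = 1/2.
Both must hold, so the binding constraint is II's: δ ≥ 1/2.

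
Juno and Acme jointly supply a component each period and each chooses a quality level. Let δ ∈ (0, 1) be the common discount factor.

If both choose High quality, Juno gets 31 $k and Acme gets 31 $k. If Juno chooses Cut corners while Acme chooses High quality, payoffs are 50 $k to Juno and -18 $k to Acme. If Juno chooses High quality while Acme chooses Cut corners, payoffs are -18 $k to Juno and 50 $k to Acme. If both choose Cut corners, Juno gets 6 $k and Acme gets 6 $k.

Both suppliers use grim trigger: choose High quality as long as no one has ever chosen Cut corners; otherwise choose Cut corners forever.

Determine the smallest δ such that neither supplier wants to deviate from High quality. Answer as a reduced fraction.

One-period gain from deviating is 50 − 31 = 19. The loss is 31 − 6 = 25 in every subsequent period, with present value 25·δ/(1−δ).
Deviation is unprofitable when 25·δ/(1−δ) ≥ 19, i.e. δ/(1−δ) ≥ 19/25.
Equivalently δ ≥ 19/(19+25) = 19/44.

19/44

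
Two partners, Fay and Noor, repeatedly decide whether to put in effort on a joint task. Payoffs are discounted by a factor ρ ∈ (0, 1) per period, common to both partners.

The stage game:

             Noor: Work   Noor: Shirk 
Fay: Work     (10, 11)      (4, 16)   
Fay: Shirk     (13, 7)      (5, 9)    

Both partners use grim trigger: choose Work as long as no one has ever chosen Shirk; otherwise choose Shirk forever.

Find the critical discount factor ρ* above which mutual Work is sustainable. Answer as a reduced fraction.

Fay's threshold: (13−10)/(13−5) = 3/8.
Noor's threshold: (16−11)/(16−9) = 5/7.
3/8 < 5/7, so Noor binds and ρ* = 5/7.

5/7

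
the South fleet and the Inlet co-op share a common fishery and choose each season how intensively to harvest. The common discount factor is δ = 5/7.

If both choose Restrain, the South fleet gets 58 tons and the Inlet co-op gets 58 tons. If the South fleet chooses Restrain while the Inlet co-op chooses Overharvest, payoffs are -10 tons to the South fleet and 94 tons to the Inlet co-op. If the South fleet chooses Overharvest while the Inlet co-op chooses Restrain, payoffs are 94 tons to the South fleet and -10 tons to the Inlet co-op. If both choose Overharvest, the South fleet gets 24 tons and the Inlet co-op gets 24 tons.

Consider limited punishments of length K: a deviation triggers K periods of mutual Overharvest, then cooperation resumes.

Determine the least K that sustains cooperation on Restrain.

2

Need Σ_{k=1}^{K} δ^k ≥ (94−58)/(58−24) = 1.0588 at δ = 5/7.
At K = 1 the sum is 0.7143 < 1.0588; at K = 2 it is 1.2245 ≥ 1.0588.
So the minimum punishment length is K = 2.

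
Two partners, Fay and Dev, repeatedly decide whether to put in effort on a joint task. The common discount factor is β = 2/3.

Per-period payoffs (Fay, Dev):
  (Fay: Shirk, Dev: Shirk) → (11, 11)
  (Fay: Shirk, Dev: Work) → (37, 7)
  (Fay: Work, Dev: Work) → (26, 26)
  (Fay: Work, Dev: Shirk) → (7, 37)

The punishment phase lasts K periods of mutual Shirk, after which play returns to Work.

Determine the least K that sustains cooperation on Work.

2

Need Σ_{k=1}^{K} β^k ≥ (37−26)/(26−11) = 0.7333 at β = 2/3.
At K = 1 the sum is 0.6667 < 0.7333; at K = 2 it is 1.1111 ≥ 0.7333.
So the minimum punishment length is K = 2.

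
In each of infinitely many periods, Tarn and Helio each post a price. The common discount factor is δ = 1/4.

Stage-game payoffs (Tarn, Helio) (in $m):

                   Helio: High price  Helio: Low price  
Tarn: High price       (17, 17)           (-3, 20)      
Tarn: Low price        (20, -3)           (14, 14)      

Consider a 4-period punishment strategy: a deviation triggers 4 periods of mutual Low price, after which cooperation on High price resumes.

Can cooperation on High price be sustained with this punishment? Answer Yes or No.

No

Comparing payoff streams over the 5 periods until play realigns: cooperate → 17(1+δ+…+δ^4); deviate → 20 + 14(δ+…+δ^4).
Cooperation is sustained iff (17−14)(δ+…+δ^4) ≥ 20−17.
δ+…+δ^4 = 1/4·(1−(1/4)^4)/(1−1/4) = 0.3320, and (20−17)/(17−14) = 1.0000.
0.3320 < 1.0000, so cooperation is not sustainable.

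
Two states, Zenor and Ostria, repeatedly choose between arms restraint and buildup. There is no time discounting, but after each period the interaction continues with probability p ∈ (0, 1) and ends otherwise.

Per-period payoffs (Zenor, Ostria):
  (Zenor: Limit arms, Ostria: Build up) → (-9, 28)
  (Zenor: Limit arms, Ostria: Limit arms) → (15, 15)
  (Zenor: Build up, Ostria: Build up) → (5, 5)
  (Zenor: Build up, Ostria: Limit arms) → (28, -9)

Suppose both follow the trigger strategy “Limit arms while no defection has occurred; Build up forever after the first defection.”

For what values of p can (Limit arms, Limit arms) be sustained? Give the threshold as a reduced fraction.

13/23

With no time discounting, the continuation probability p plays the role of the discount factor.
Grim-trigger IC: 15/(1−p) ≥ 28 + 5p/(1−p) ⇒ p ≥ (28−15)/(28−5) = 13/23.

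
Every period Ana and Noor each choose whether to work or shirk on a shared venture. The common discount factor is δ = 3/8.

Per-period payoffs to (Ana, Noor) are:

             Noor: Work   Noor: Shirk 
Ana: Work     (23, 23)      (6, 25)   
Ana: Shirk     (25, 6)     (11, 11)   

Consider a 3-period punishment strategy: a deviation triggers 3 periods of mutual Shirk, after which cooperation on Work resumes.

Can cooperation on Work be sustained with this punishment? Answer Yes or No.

Yes

Comparing payoff streams over the 4 periods until play realigns: cooperate → 23(1+δ+…+δ^3); deviate → 25 + 11(δ+…+δ^3).
Cooperation is sustained iff (23−11)(δ+…+δ^3) ≥ 25−23.
δ+…+δ^3 = 3/8·(1−(3/8)^3)/(1−3/8) = 0.5684, and (25−23)/(23−11) = 0.1667.
0.5684 ≥ 0.1667, so cooperation is sustainable.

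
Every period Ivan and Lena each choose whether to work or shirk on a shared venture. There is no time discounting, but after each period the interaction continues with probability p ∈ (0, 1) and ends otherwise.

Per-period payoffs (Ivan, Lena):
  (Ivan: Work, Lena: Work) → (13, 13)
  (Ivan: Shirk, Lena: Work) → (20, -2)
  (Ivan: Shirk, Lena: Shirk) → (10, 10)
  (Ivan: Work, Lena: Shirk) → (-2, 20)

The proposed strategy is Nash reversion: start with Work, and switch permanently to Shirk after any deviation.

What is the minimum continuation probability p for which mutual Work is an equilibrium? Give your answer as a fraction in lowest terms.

7/10

With no time discounting, the continuation probability p plays the role of the discount factor.
Grim-trigger IC: 13/(1−p) ≥ 20 + 10p/(1−p) ⇒ p ≥ (20−13)/(20−10) = 7/10.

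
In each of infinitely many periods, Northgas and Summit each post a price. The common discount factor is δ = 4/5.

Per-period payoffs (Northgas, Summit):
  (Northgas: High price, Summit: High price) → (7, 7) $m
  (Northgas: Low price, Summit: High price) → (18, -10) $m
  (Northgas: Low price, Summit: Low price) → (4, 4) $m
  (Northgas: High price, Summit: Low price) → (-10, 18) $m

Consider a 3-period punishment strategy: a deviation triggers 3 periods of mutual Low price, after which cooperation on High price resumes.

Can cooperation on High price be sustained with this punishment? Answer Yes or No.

No

IC: δ+…+δ^3 ≥ (18−7)/(7−4) = 11/3.
At δ = 4/5: partial sum = 1.9520 < 3.6667. Cooperation not sustainable.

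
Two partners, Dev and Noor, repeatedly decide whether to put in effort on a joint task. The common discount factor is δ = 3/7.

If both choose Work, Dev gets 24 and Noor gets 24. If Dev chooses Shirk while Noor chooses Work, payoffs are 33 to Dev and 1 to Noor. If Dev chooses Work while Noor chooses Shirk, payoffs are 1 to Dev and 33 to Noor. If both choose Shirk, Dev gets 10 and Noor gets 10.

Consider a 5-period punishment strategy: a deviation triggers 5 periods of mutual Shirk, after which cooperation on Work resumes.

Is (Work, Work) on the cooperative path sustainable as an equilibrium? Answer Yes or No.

Yes

A one-shot deviation gives 33 now, then 10 for 5 periods, then back to 24.
Gain from deviating: (33−24) today; loss: (24−10) in each of the next 5 periods.
No-deviation condition: (24−10)(δ+…+δ^5) ≥ 33−24, i.e. δ+…+δ^5 ≥ 9/14.
At δ = 3/7: δ+…+δ^5 = 0.7392 ≥ 0.6429.
So cooperation is sustainable.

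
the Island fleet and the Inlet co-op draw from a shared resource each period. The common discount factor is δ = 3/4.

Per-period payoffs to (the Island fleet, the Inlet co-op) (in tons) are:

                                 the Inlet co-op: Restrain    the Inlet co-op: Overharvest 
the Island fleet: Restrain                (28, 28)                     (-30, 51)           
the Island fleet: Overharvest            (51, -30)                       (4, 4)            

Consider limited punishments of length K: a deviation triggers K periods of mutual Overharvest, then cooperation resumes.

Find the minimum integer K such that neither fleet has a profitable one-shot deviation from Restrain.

No profitable deviation requires (28−4)(δ+…+δ^K) ≥ 51−28, i.e. δ+…+δ^K ≥ 23/24 ≈ 0.9583.
With δ = 3/4, the partial sums are K=1: 0.7500, K=2: 1.3125.
K = 2 is the first length at which the sum reaches 0.9583.

2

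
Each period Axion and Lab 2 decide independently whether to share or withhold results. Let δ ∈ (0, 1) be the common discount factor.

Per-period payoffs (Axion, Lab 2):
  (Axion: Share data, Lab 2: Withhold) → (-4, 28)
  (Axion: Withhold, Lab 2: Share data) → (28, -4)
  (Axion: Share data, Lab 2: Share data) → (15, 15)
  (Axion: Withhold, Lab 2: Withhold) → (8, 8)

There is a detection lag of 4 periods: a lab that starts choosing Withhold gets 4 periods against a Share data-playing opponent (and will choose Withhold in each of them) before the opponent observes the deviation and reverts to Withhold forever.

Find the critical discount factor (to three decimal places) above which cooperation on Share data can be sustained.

The best deviation is to choose Withhold for all 4 undetected periods, earning 28 each, then 8 forever once detected.
Deviation value: 28(1−δ^4)/(1−δ) + 8δ^4/(1−δ); cooperation value: 15/(1−δ).
IC: 15 ≥ 28(1−δ^4) + 8δ^4 = 28 − 20δ^4.
So δ^4 ≥ 13/20, giving δ ≥ (13/20)^(1/4) ≈ 0.898.

0.898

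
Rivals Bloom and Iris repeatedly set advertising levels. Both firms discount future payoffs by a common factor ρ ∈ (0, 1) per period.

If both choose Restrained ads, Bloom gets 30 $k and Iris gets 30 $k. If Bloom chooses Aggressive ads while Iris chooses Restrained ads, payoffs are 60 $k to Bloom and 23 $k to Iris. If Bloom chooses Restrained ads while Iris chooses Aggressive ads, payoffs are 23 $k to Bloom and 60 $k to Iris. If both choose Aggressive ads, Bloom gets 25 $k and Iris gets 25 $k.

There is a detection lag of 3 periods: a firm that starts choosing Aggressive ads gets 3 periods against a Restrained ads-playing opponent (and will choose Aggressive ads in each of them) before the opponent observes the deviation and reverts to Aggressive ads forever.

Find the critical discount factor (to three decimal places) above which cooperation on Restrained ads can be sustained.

0.950

Deviating for the 3 undetected periods gains 60−30 = 30 per period over cooperation, then loses 30−25 = 5 per period forever once punishment starts.
Gain: 30(1 + ρ + … + ρ^2); loss: 5·ρ^3/(1−ρ).
No profitable deviation ⇔ 30(1−ρ^3) ≤ 5·ρ^3, i.e. ρ^3 ≥ 30/(30+5) = 6/7.
Hence ρ ≥ (6/7)^(1/3) ≈ 0.950.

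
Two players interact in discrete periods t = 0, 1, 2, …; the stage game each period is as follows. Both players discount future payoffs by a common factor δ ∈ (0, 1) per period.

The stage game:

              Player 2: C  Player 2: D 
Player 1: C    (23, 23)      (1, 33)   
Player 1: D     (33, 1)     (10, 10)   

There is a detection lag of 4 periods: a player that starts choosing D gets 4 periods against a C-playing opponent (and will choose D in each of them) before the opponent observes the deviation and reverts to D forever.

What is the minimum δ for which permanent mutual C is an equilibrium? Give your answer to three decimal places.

0.812

Deviating for the 4 undetected periods gains 33−23 = 10 per period over cooperation, then loses 23−10 = 13 per period forever once punishment starts.
Gain: 10(1 + δ + … + δ^3); loss: 13·δ^4/(1−δ).
No profitable deviation ⇔ 10(1−δ^4) ≤ 13·δ^4, i.e. δ^4 ≥ 10/(10+13) = 10/23.
Hence δ ≥ (10/23)^(1/4) ≈ 0.812.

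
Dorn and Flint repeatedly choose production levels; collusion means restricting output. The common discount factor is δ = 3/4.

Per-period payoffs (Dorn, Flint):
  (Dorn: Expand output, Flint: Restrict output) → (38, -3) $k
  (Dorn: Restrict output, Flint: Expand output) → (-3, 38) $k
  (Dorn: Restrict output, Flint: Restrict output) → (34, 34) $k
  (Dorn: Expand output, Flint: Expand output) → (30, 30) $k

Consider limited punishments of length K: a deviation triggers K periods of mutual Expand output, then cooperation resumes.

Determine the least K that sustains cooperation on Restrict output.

No profitable deviation requires (34−30)(δ+…+δ^K) ≥ 38−34, i.e. δ+…+δ^K ≥ 1 ≈ 1.0000.
With δ = 3/4, the partial sums are K=1: 0.7500, K=2: 1.3125.
K = 2 is the first length at which the sum reaches 1.0000.

2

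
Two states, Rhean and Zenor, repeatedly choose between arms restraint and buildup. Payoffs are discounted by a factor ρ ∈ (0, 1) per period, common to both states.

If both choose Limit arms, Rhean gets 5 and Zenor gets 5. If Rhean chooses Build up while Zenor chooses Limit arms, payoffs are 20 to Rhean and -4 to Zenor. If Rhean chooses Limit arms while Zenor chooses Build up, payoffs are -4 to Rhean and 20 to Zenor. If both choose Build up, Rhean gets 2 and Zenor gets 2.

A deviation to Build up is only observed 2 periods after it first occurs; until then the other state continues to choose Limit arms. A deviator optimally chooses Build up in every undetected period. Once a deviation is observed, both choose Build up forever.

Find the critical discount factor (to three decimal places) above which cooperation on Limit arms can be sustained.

A deviator earns 20 for 2 periods, then 2 forever; cooperating earns 5 forever. Multiplying the IC by (1−ρ):
5 ≥ 20(1−ρ^2) + 2ρ^2, so 18·ρ^2 ≥ 15 and ρ^2 ≥ 5/6.
ρ ≥ (5/6)^(1/2) ≈ 0.913.

0.913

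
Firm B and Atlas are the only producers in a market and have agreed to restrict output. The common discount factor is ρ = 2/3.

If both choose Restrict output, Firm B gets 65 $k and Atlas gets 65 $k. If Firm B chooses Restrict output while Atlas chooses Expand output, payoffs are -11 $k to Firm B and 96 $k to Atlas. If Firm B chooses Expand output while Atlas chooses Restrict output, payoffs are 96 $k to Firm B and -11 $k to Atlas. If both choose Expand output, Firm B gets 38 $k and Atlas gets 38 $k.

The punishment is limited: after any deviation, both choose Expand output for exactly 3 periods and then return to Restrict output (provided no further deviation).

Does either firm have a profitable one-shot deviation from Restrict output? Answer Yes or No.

No

Comparing payoff streams over the 4 periods until play realigns: cooperate → 65(1+ρ+…+ρ^3); deviate → 96 + 38(ρ+…+ρ^3).
Cooperation is sustained iff (65−38)(ρ+…+ρ^3) ≥ 96−65.
ρ+…+ρ^3 = 2/3·(1−(2/3)^3)/(1−2/3) = 1.4074, and (96−65)/(65−38) = 1.1481.
1.4074 ≥ 1.1481, so cooperation is sustainable.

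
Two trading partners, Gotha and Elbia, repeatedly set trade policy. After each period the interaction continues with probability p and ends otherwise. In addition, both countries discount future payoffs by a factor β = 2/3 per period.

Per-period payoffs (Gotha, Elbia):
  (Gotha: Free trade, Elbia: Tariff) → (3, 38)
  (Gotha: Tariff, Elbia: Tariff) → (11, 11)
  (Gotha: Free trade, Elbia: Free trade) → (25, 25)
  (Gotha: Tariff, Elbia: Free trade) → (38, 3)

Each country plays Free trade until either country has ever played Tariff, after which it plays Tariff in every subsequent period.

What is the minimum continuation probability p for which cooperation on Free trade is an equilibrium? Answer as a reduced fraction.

With continuation probability p and discount β, the effective per-period discount factor is βp.
Grim-trigger IC: βp ≥ (38−25)/(38−11) = 13/27.
So p ≥ (13/27)/(2/3) = 13/18.

13/18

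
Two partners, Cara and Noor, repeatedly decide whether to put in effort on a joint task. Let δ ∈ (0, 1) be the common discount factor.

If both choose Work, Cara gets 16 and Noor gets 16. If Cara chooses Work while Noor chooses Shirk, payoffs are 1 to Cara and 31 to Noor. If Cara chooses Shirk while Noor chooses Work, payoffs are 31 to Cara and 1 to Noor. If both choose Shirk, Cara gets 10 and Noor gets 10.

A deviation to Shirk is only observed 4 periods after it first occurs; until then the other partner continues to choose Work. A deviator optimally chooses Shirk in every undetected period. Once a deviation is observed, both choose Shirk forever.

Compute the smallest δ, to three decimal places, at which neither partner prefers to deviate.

0.919

The best deviation is to choose Shirk for all 4 undetected periods, earning 31 each, then 10 forever once detected.
Deviation value: 31(1−δ^4)/(1−δ) + 10δ^4/(1−δ); cooperation value: 16/(1−δ).
IC: 16 ≥ 31(1−δ^4) + 10δ^4 = 31 − 21δ^4.
So δ^4 ≥ 15/21 = 5/7, giving δ ≥ (5/7)^(1/4) ≈ 0.919.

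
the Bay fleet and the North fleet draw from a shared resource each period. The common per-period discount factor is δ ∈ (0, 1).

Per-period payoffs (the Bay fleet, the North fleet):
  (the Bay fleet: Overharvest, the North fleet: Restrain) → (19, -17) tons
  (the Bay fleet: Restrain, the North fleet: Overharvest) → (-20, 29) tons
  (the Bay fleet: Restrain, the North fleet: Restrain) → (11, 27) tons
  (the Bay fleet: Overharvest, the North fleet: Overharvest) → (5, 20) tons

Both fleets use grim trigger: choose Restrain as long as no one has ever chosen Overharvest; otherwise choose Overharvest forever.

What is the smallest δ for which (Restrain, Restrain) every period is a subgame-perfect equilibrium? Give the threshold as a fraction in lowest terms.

4/7

the Bay fleet: cooperation gives 11 each period; deviation gives 19 once then 5 forever.
  11/(1−δ) ≥ 19 + 5δ/(1−δ) ⇒ δ ≥ 8/14 = 4/7.
the North fleet: cooperation gives 27 each period; deviation gives 29 once then 20 forever.
  δ ≥ 2/9.
Both must hold, so the binding constraint is the Bay fleet's: δ ≥ 4/7.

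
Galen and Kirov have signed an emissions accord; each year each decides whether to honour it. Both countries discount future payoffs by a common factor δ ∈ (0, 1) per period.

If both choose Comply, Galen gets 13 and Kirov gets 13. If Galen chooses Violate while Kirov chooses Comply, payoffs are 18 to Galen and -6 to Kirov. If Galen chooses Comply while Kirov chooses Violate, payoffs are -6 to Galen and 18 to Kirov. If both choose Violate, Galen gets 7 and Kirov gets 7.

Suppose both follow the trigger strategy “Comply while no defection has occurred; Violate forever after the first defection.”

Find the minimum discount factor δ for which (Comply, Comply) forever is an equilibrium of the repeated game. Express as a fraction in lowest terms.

Cooperation forever yields 13 each period: 13/(1−δ).
Deviating yields 18 once, then 7 forever: 18 + 7δ/(1−δ).
No profitable deviation requires 13/(1−δ) ≥ 18 + 7δ/(1−δ).
Multiplying by (1−δ): 13 ≥ 18(1−δ) + 7δ = 18 − 11δ.
So 11δ ≥ 5, i.e. δ ≥ 5/11.

5/11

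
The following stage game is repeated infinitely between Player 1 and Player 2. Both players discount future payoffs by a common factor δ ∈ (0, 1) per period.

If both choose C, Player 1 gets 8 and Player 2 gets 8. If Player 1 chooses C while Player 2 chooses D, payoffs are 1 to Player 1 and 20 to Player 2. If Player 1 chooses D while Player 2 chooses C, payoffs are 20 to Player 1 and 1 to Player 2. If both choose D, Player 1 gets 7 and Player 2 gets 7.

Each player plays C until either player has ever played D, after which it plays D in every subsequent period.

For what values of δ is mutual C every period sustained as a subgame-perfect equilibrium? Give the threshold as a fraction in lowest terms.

12/13

Cooperation forever yields 8 each period: 8/(1−δ).
Deviating yields 20 once, then 7 forever: 20 + 7δ/(1−δ).
No profitable deviation requires 8/(1−δ) ≥ 20 + 7δ/(1−δ).
Multiplying by (1−δ): 8 ≥ 20(1−δ) + 7δ = 20 − 13δ.
So 13δ ≥ 12, i.e. δ ≥ 12/13.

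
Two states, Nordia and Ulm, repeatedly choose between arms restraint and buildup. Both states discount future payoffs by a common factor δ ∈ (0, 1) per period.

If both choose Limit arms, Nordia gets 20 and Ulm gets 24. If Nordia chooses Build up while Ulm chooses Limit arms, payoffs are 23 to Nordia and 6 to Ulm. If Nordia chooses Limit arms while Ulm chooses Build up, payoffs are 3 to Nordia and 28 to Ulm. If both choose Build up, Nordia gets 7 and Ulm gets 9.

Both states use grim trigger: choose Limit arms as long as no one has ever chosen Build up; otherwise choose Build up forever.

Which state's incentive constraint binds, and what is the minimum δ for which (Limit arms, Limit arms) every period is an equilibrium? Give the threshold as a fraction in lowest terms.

For Nordia: deviation gain 23−20 = 3, per-period punishment loss 20−7 = 13. IC gives δ ≥ 3/16.
For Ulm: gain 4, loss 15 per period, so δ ≥ 4/19.
The tighter constraint is Ulm's, so cooperation needs δ ≥ 4/19.

Ulm; δ ≥ 4/19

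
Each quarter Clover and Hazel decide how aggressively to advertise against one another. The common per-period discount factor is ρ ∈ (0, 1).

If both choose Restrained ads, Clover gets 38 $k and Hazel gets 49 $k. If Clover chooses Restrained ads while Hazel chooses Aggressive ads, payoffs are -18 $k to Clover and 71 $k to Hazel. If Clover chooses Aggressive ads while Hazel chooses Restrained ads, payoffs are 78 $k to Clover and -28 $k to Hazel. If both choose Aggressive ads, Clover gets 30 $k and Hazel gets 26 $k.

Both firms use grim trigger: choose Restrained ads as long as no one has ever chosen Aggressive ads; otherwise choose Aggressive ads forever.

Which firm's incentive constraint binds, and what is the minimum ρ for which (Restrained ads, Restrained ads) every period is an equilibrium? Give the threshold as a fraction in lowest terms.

Clover; ρ ≥ 5/6

For Clover: deviation gain 78−38 = 40, per-period punishment loss 38−30 = 8. IC gives ρ ≥ 40/48 = 5/6.
For Hazel: gain 22, loss 23 per period, so ρ ≥ 22/45.
The tighter constraint is Clover's, so cooperation needs ρ ≥ 5/6.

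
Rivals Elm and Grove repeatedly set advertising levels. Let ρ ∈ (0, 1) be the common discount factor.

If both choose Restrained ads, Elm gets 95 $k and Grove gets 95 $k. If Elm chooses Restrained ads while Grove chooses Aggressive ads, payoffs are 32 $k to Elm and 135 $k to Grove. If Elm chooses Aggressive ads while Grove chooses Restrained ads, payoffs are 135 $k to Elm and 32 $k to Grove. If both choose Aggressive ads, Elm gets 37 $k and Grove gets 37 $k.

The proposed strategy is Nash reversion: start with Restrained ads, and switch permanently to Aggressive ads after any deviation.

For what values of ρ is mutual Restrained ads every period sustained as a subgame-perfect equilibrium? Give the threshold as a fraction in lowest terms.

Cooperation forever yields 95 each period: 95/(1−ρ).
Deviating yields 135 once, then 37 forever: 135 + 37ρ/(1−ρ).
No profitable deviation requires 95/(1−ρ) ≥ 135 + 37ρ/(1−ρ).
Multiplying by (1−ρ): 95 ≥ 135(1−ρ) + 37ρ = 135 − 98ρ.
So 98ρ ≥ 40, i.e. ρ ≥ 40/98 = 20/49.

20/49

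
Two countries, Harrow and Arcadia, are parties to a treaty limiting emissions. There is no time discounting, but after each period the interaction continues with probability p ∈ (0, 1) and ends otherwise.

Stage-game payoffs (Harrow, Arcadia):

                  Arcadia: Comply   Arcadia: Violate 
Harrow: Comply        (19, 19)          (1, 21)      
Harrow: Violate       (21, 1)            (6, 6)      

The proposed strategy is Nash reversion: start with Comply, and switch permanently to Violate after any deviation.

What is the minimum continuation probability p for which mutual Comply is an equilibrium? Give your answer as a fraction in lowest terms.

Expected cooperation value is 19 + p·19 + p²·19 + … = 19/(1−p); deviation gives 21 + p·6/(1−p).
19 ≥ 21(1−p) + 6p ⇒ 15p ≥ 2 ⇒ p ≥ 2/15.

2/15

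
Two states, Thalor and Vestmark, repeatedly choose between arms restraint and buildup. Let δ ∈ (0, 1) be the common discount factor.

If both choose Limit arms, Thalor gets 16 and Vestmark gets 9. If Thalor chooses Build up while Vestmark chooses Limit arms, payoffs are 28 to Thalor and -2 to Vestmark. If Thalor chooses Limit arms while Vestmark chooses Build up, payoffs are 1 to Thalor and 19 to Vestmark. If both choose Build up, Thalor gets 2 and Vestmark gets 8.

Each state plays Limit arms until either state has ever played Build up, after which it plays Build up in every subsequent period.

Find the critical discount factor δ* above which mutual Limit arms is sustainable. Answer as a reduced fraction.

10/11

For Thalor: deviation gain 28−16 = 12, per-period punishment loss 16−2 = 14. IC gives δ ≥ 12/26 = 6/13.
For Vestmark: gain 10, loss 1 per period, so δ ≥ 10/11.
The tighter constraint is Vestmark's, so cooperation needs δ ≥ 10/11.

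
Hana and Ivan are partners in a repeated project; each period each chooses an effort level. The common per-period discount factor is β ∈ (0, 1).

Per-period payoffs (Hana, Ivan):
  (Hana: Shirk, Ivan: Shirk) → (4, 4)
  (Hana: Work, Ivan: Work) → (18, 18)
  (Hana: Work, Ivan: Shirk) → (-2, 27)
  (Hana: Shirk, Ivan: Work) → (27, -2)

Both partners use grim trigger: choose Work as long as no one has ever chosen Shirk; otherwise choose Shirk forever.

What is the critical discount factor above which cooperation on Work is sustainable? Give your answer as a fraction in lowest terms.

Under grim trigger the critical discount factor is (T−C)/(T−P) with T = 27, C = 18, P = 4.
β* = (27−18)/(27−4) = 9/23.

9/23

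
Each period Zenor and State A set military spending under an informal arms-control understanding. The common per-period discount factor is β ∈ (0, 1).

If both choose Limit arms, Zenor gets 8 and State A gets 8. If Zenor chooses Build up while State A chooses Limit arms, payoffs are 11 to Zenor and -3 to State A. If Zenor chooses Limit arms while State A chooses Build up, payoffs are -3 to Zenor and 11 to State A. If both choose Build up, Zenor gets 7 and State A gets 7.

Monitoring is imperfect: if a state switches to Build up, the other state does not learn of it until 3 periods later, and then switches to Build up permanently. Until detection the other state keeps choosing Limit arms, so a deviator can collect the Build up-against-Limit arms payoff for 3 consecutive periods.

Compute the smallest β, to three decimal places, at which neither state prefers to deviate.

0.909

Deviating for the 3 undetected periods gains 11−8 = 3 per period over cooperation, then loses 8−7 = 1 per period forever once punishment starts.
Gain: 3(1 + β + … + β^2); loss: 1·β^3/(1−β).
No profitable deviation ⇔ 3(1−β^3) ≤ 1·β^3, i.e. β^3 ≥ 3/(3+1) = 3/4.
Hence β ≥ (3/4)^(1/3) ≈ 0.909.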